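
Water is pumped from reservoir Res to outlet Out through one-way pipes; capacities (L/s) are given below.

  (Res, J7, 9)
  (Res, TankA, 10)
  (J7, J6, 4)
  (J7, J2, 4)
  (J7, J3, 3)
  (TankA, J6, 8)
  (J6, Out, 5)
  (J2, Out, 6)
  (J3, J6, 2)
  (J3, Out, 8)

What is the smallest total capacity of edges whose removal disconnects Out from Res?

Augment Res→J7→J6→Out: bottleneck 4, flow now 4.
Augment Res→J7→J2→Out: bottleneck 4, flow now 8.
Augment Res→J7→J3→Out: bottleneck 1, flow now 9.
Augment Res→TankA→J6→Out: bottleneck 1, flow now 10.
Augment Res→TankA→J6→J7→J3→Out: bottleneck 2, flow now 12. (uses reverse residual edge)
No augmenting path remains; maximum flow = 12.
By max-flow min-cut, the minimum cut capacity equals the max flow.
In the residual graph, reachable from Res: {Res, J7, TankA, J6}.
Min-cut edges: J7→J2 (4), J7→J3 (3), J6→Out (5); capacity 4 + 3 + 5 = 12.

12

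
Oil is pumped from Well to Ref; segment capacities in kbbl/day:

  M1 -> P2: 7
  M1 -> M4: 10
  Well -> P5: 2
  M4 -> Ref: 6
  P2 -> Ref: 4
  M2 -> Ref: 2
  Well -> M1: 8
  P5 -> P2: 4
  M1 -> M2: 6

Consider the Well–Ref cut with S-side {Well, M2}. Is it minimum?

No — its capacity is 12, but the minimum cut has capacity 10.

Given cut capacity: 2 + 8 + 2 = 12.
Augment Well→P5→P2→Ref: bottleneck 2, flow now 2.
Augment Well→M1→P2→Ref: bottleneck 2, flow now 4.
Augment Well→M1→M2→Ref: bottleneck 2, flow now 6.
Augment Well→M1→M4→Ref: bottleneck 4, flow now 10.
No augmenting path remains; maximum flow = 10.
In the residual graph, reachable from Well: {Well}.
Min-cut edges: Well→P5 (2), Well→M1 (8); capacity 2 + 8 = 10.
Cut capacity 12 exceeds the max flow 10, so it is not minimum.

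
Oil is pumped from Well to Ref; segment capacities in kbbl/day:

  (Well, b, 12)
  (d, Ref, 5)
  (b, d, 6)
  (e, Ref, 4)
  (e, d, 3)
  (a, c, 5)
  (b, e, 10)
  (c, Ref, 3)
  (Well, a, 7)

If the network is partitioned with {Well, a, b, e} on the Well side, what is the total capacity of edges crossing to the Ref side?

Edges leaving {Well, a, b, e}: a→c (5), b→d (6), e→d (3), e→Ref (4).
Cut capacity = 5 + 6 + 3 + 4 = 18.

18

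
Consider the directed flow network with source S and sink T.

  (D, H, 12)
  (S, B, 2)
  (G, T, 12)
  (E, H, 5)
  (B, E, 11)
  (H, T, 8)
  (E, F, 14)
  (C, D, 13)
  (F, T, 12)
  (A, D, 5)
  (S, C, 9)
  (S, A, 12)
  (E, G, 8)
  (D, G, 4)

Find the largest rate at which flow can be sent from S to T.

Augment S→A→D→G→T: bottleneck 4, flow now 4.
Augment S→A→D→H→T: bottleneck 1, flow now 5.
Augment S→B→E→F→T: bottleneck 2, flow now 7.
Augment S→C→D→H→T: bottleneck 7, flow now 14.
No augmenting path remains; maximum flow = 14.
In the residual graph, reachable from S: {S, A, C, D, H}.
Min-cut edges: S→B (2), D→G (4), H→T (8); capacity 2 + 4 + 8 = 14.
This cut is saturated, so no flow can exceed 14.

14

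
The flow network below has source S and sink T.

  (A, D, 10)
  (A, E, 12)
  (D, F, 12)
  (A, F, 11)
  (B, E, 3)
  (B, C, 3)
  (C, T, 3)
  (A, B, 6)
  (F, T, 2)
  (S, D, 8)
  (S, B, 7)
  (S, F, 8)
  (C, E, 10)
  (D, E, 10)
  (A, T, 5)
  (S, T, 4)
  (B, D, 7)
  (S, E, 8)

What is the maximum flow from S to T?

9

Augment S→T: bottleneck 4, flow now 4.
Augment S→F→T: bottleneck 2, flow now 6.
Augment S→B→C→T: bottleneck 3, flow now 9.
No augmenting path remains; maximum flow = 9.
In the residual graph, reachable from S: {S, B, D, E, F}.
Min-cut edges: S→T (4), B→C (3), F→T (2); capacity 4 + 3 + 2 = 9.
This cut is saturated, so no flow can exceed 9.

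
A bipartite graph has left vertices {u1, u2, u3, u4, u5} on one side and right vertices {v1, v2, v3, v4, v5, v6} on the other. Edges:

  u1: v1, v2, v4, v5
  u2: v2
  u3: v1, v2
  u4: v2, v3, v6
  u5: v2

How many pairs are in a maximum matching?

4

Unit-capacity flow: source→left, listed edges, right→sink; max matching = max flow.
Augmenting path u1→v1 (+1); matched 1.
Augmenting path u2→v2 (+1); matched 2.
Augmenting path u4→v3 (+1); matched 3.
Augmenting path u3→v1→u1→v4 (+1); matched 4.
No augmenting path remains; maximum matching = 4.
König certificate: {u1, u3, u4, v2} is a vertex cover of size 4 (every listed pair touches it), so no matching can be larger.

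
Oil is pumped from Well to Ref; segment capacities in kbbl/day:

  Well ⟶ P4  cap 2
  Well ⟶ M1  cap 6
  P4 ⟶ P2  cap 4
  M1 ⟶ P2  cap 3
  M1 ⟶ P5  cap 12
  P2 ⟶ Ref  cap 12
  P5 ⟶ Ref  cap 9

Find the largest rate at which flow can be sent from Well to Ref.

Augment Well→P4→P2→Ref: bottleneck 2, flow now 2.
Augment Well→M1→P2→Ref: bottleneck 3, flow now 5.
Augment Well→M1→P5→Ref: bottleneck 3, flow now 8.
No augmenting path remains; maximum flow = 8.
In the residual graph, reachable from Well: {Well}.
Min-cut edges: Well→P4 (2), Well→M1 (6); capacity 2 + 6 = 8.
This cut is saturated, so no flow can exceed 8.

8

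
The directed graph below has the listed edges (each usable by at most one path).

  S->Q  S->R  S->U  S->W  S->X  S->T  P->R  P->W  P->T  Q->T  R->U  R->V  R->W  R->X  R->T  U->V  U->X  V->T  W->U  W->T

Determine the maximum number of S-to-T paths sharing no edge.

5

Assign every edge capacity 1; by Menger, the answer equals the max flow.
Path S→T (+1); total 1.
Path S→Q→T (+1); total 2.
Path S→R→T (+1); total 3.
Path S→W→T (+1); total 4.
Path S→U→V→T (+1); total 5.
No residual S→T path; max flow = 5.
Certifying cut of size 5: {S→Q, S→R, S→T, S→U, S→W}.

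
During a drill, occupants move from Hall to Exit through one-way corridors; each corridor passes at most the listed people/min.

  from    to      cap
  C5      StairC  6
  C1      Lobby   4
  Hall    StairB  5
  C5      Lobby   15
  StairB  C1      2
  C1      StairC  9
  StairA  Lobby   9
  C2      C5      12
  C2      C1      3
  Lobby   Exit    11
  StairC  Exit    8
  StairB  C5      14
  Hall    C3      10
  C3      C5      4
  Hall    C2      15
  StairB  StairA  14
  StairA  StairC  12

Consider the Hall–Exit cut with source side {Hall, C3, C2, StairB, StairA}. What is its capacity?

56

Edges leaving {Hall, C3, C2, StairB, StairA}: C3→C5 (4), C2→C1 (3), C2→C5 (12), StairB→C1 (2), StairB→C5 (14), StairA→StairC (12), StairA→Lobby (9).
Cut capacity = 4 + 3 + 12 + 2 + 14 + 12 + 9 = 56.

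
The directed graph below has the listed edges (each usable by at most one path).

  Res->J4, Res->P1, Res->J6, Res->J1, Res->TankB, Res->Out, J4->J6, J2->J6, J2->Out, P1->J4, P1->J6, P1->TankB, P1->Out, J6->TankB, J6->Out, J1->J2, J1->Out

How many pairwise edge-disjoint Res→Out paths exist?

4

Assign every edge capacity 1; by Menger, the answer equals the max flow.
Path Res→Out (+1); total 1.
Path Res→P1→Out (+1); total 2.
Path Res→J6→Out (+1); total 3.
Path Res→J1→Out (+1); total 4.
No residual Res→Out path; max flow = 4.
Certifying cut of size 4: {J6→Out, Res→J1, Res→Out, Res→P1}.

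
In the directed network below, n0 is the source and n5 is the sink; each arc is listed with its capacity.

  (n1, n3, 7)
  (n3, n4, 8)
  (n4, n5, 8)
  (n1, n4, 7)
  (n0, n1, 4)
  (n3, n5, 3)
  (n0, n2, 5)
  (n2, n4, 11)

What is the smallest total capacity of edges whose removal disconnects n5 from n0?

Augment n0→n1→n3→n5: bottleneck 3, flow now 3.
Augment n0→n1→n4→n5: bottleneck 1, flow now 4.
Augment n0→n2→n4→n5: bottleneck 5, flow now 9.
No augmenting path remains; maximum flow = 9.
By max-flow min-cut, the minimum cut capacity equals the max flow.
In the residual graph, reachable from n0: {n0}.
Min-cut edges: n0→n1 (4), n0→n2 (5); capacity 4 + 5 = 9.

9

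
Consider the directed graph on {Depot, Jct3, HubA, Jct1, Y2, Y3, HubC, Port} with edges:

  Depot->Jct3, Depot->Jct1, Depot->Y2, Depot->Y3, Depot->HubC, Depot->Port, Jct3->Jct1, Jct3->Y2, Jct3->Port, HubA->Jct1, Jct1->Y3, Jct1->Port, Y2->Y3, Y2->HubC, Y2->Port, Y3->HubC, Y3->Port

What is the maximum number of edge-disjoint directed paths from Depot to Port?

Assign every edge capacity 1; by Menger, the answer equals the max flow.
Path Depot→Port (+1); total 1.
Path Depot→Jct3→Port (+1); total 2.
Path Depot→Jct1→Port (+1); total 3.
Path Depot→Y2→Port (+1); total 4.
Path Depot→Y3→Port (+1); total 5.
No residual Depot→Port path; max flow = 5.
Certifying cut of size 5: {Depot→Jct1, Depot→Jct3, Depot→Port, Depot→Y2, Depot→Y3}.

5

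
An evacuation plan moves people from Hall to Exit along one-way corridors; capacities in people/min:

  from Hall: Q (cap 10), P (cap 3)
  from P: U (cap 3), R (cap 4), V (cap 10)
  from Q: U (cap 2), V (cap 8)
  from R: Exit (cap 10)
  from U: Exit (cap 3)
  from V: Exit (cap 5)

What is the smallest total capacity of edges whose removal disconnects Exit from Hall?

Augment Hall→P→R→Exit: bottleneck 3, flow now 3.
Augment Hall→Q→U→Exit: bottleneck 2, flow now 5.
Augment Hall→Q→V→Exit: bottleneck 5, flow now 10.
No augmenting path remains; maximum flow = 10.
By max-flow min-cut, the minimum cut capacity equals the max flow.
In the residual graph, reachable from Hall: {Hall, Q, V}.
Min-cut edges: Hall→P (3), Q→U (2), V→Exit (5); capacity 3 + 2 + 5 = 10.

10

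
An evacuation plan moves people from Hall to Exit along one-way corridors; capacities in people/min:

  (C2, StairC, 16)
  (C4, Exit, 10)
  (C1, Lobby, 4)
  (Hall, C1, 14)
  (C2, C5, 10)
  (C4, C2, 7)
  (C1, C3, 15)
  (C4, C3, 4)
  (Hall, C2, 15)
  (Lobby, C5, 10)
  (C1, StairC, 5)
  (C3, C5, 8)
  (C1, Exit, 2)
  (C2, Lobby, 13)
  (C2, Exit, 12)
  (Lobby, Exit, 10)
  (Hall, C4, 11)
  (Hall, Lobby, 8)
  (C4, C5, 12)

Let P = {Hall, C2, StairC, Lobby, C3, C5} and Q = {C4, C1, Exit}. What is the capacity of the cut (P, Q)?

47

Edges leaving {Hall, C2, StairC, Lobby, C3, C5}: Hall→C4 (11), Hall→C1 (14), C2→Exit (12), Lobby→Exit (10).
Cut capacity = 11 + 14 + 12 + 10 = 47.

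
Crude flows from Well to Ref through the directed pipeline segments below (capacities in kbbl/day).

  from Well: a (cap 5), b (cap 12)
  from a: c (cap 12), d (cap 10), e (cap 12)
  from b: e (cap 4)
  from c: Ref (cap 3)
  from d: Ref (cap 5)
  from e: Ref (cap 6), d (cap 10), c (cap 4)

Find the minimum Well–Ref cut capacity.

Augment Well→a→c→Ref: bottleneck 3, flow now 3.
Augment Well→a→d→Ref: bottleneck 2, flow now 5.
Augment Well→b→e→Ref: bottleneck 4, flow now 9.
No augmenting path remains; maximum flow = 9.
By max-flow min-cut, the minimum cut capacity equals the max flow.
In the residual graph, reachable from Well: {Well, b}.
Min-cut edges: Well→a (5), b→e (4); capacity 5 + 4 = 9.

9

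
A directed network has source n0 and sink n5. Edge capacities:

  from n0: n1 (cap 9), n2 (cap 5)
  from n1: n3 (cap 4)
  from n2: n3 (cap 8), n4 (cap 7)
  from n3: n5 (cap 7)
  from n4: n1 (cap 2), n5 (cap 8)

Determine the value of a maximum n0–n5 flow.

9

Augment n0→n1→n3→n5: bottleneck 4, flow now 4.
Augment n0→n2→n3→n5: bottleneck 3, flow now 7.
Augment n0→n2→n4→n5: bottleneck 2, flow now 9.
No augmenting path remains; maximum flow = 9.
In the residual graph, reachable from n0: {n0, n1}.
Min-cut edges: n0→n2 (5), n1→n3 (4); capacity 5 + 4 = 9.
This cut is saturated, so no flow can exceed 9.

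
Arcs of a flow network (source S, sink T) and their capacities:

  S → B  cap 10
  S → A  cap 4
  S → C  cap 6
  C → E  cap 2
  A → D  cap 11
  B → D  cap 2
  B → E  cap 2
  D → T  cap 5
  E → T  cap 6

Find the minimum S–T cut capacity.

9

Augment S→A→D→T: bottleneck 4, flow now 4.
Augment S→B→D→T: bottleneck 1, flow now 5.
Augment S→B→E→T: bottleneck 2, flow now 7.
Augment S→C→E→T: bottleneck 2, flow now 9.
No augmenting path remains; maximum flow = 9.
By max-flow min-cut, the minimum cut capacity equals the max flow.
In the residual graph, reachable from S: {S, A, B, C, D}.
Min-cut edges: B→E (2), C→E (2), D→T (5); capacity 2 + 2 + 5 = 9.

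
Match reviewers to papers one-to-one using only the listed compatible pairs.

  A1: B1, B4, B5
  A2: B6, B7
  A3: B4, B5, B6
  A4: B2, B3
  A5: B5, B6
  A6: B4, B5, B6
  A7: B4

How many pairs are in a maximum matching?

6

Unit-capacity flow: source→left, listed edges, right→sink; max matching = max flow.
Augmenting path A1→B1 (+1); matched 1.
Augmenting path A2→B6 (+1); matched 2.
Augmenting path A3→B4 (+1); matched 3.
Augmenting path A4→B2 (+1); matched 4.
Augmenting path A5→B5 (+1); matched 5.
Augmenting path A6→B6→A2→B7 (+1); matched 6.
No augmenting path remains; maximum matching = 6.
König certificate: {A1, A2, A4, B4, B5, B6} is a vertex cover of size 6 (every listed pair touches it), so no matching can be larger.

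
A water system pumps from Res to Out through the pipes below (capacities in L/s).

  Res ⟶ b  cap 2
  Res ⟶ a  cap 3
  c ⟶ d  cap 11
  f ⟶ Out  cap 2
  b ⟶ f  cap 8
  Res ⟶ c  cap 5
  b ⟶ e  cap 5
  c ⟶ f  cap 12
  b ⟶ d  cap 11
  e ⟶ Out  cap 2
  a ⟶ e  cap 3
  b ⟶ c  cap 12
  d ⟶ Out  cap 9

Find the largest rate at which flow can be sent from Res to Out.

Augment Res→a→e→Out: bottleneck 2, flow now 2.
Augment Res→b→d→Out: bottleneck 2, flow now 4.
Augment Res→c→d→Out: bottleneck 5, flow now 9.
No augmenting path remains; maximum flow = 9.
In the residual graph, reachable from Res: {Res, a, e}.
Min-cut edges: Res→b (2), Res→c (5), e→Out (2); capacity 2 + 5 + 2 = 9.
This cut is saturated, so no flow can exceed 9.

9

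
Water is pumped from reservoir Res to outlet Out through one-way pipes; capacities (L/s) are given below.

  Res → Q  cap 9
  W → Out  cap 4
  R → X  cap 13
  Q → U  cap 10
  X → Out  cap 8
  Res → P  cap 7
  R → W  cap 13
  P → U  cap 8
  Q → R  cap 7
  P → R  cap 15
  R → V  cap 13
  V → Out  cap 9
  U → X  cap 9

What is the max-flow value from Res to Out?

16

Augment Res→P→R→V→Out: bottleneck 7, flow now 7.
Augment Res→Q→R→V→Out: bottleneck 2, flow now 9.
Augment Res→Q→R→W→Out: bottleneck 4, flow now 13.
Augment Res→Q→R→X→Out: bottleneck 1, flow now 14.
Augment Res→Q→U→X→Out: bottleneck 2, flow now 16.
No augmenting path remains; maximum flow = 16.
In the residual graph, reachable from Res: {Res}.
Min-cut edges: Res→P (7), Res→Q (9); capacity 7 + 9 = 16.
This cut is saturated, so no flow can exceed 16.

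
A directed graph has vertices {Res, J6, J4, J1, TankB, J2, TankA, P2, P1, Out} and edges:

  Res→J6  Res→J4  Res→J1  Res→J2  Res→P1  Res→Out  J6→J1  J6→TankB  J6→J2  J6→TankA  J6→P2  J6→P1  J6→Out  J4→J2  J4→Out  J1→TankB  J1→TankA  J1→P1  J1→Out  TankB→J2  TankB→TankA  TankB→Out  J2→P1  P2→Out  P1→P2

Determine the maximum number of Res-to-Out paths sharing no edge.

Assign every edge capacity 1; by Menger, the answer equals the max flow.
Path Res→Out (+1); total 1.
Path Res→J6→Out (+1); total 2.
Path Res→J4→Out (+1); total 3.
Path Res→J1→Out (+1); total 4.
Path Res→P1→P2→Out (+1); total 5.
No residual Res→Out path; max flow = 5.
Certifying cut of size 5: {P1→P2, Res→J1, Res→J4, Res→J6, Res→Out}.

5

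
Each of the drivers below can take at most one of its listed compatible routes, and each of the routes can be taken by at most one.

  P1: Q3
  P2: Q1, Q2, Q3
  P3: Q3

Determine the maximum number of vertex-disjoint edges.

Unit-capacity flow: source→left, listed edges, right→sink; max matching = max flow.
Augmenting path P1→Q3 (+1); matched 1.
Augmenting path P2→Q1 (+1); matched 2.
No augmenting path remains; maximum matching = 2.
König certificate: {P2, Q3} is a vertex cover of size 2 (every listed pair touches it), so no matching can be larger.

2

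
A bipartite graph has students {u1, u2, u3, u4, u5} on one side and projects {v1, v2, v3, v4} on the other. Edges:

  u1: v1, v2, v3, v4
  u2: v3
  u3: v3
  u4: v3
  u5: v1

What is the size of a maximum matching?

Unit-capacity flow: source→left, listed edges, right→sink; max matching = max flow.
Augmenting path u1→v1 (+1); matched 1.
Augmenting path u2→v3 (+1); matched 2.
Augmenting path u5→v1→u1→v2 (+1); matched 3.
No augmenting path remains; maximum matching = 3.
König certificate: {u1, u5, v3} is a vertex cover of size 3 (every listed pair touches it), so no matching can be larger.

3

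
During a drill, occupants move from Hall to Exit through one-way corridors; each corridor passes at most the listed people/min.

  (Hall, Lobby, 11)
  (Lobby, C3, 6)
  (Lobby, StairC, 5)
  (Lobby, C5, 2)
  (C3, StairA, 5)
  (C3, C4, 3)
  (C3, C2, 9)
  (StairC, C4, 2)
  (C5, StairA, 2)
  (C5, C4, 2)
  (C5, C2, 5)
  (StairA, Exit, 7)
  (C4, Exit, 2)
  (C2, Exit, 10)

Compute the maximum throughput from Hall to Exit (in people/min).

Augment Hall→Lobby→C3→StairA→Exit: bottleneck 5, flow now 5.
Augment Hall→Lobby→C3→C4→Exit: bottleneck 1, flow now 6.
Augment Hall→Lobby→StairC→C4→Exit: bottleneck 1, flow now 7.
Augment Hall→Lobby→C5→StairA→Exit: bottleneck 2, flow now 9.
Augment Hall→Lobby→StairC→C4→C3→C2→Exit: bottleneck 1, flow now 10. (uses reverse residual edge)
No augmenting path remains; maximum flow = 10.
In the residual graph, reachable from Hall: {Hall, Lobby, StairC}.
Min-cut edges: Lobby→C3 (6), Lobby→C5 (2), StairC→C4 (2); capacity 6 + 2 + 2 = 10.
This cut is saturated, so no flow can exceed 10.

10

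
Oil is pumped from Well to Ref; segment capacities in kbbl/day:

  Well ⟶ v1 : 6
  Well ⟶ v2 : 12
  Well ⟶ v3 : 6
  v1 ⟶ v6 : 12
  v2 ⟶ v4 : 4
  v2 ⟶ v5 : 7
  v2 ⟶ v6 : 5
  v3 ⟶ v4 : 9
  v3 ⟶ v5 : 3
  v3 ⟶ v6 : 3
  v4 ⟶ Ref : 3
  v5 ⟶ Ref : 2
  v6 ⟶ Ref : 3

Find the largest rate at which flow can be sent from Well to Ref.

8

Augment Well→v1→v6→Ref: bottleneck 3, flow now 3.
Augment Well→v2→v4→Ref: bottleneck 3, flow now 6.
Augment Well→v2→v5→Ref: bottleneck 2, flow now 8.
No augmenting path remains; maximum flow = 8.
In the residual graph, reachable from Well: {Well, v1, v2, v3, v4, v5, v6}.
Min-cut edges: v4→Ref (3), v5→Ref (2), v6→Ref (3); capacity 3 + 2 + 3 = 8.
This cut is saturated, so no flow can exceed 8.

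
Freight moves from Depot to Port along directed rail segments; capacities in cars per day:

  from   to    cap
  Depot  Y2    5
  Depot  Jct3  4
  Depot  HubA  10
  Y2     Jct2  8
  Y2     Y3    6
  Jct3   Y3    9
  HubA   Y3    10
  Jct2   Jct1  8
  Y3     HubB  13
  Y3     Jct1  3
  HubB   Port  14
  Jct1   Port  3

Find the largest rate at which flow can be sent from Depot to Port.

Augment Depot→Y2→Jct2→Jct1→Port: bottleneck 3, flow now 3.
Augment Depot→Y2→Y3→HubB→Port: bottleneck 2, flow now 5.
Augment Depot→Jct3→Y3→HubB→Port: bottleneck 4, flow now 9.
Augment Depot→HubA→Y3→HubB→Port: bottleneck 7, flow now 16.
No augmenting path remains; maximum flow = 16.
In the residual graph, reachable from Depot: {Depot, Y2, Jct3, HubA, Jct2, Y3, Jct1}.
Min-cut edges: Y3→HubB (13), Jct1→Port (3); capacity 13 + 3 = 16.
This cut is saturated, so no flow can exceed 16.

16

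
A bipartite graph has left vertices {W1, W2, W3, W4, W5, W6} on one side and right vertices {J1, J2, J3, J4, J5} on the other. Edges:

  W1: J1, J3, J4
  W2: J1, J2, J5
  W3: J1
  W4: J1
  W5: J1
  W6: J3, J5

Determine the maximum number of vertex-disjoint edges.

4

Unit-capacity flow: source→left, listed edges, right→sink; max matching = max flow.
Augmenting path W1→J1 (+1); matched 1.
Augmenting path W2→J2 (+1); matched 2.
Augmenting path W6→J3 (+1); matched 3.
Augmenting path W3→J1→W1→J4 (+1); matched 4.
No augmenting path remains; maximum matching = 4.
König certificate: {W1, W2, W6, J1} is a vertex cover of size 4 (every listed pair touches it), so no matching can be larger.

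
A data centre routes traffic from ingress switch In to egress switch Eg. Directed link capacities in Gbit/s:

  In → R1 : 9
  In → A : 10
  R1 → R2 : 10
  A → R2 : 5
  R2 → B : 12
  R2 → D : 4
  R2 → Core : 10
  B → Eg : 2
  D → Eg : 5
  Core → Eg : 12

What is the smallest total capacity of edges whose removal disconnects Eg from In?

14

Augment In→R1→R2→B→Eg: bottleneck 2, flow now 2.
Augment In→R1→R2→D→Eg: bottleneck 4, flow now 6.
Augment In→R1→R2→Core→Eg: bottleneck 3, flow now 9.
Augment In→A→R2→Core→Eg: bottleneck 5, flow now 14.
No augmenting path remains; maximum flow = 14.
By max-flow min-cut, the minimum cut capacity equals the max flow.
In the residual graph, reachable from In: {In, A}.
Min-cut edges: In→R1 (9), A→R2 (5); capacity 9 + 5 = 14.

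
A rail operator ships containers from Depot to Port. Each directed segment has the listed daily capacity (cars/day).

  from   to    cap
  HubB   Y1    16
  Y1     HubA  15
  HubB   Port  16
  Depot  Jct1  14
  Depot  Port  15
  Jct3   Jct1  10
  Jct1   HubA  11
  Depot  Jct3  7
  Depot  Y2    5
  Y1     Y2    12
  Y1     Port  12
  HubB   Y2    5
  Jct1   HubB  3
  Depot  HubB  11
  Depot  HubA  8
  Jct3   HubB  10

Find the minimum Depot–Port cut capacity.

36

Augment Depot→Port: bottleneck 15, flow now 15.
Augment Depot→HubB→Port: bottleneck 11, flow now 26.
Augment Depot→Jct3→HubB→Port: bottleneck 5, flow now 31.
Augment Depot→Jct3→HubB→Y1→Port: bottleneck 2, flow now 33.
Augment Depot→Jct1→HubB→Y1→Port: bottleneck 3, flow now 36.
No augmenting path remains; maximum flow = 36.
By max-flow min-cut, the minimum cut capacity equals the max flow.
In the residual graph, reachable from Depot: {Depot, Jct1, HubA, Y2}.
Min-cut edges: Depot→Jct3 (7), Depot→HubB (11), Depot→Port (15), Jct1→HubB (3); capacity 7 + 11 + 15 + 3 = 36.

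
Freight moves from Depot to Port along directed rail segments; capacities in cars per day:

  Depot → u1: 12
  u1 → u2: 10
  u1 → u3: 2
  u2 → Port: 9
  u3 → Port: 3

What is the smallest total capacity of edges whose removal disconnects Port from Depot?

Augment Depot→u1→u2→Port: bottleneck 9, flow now 9.
Augment Depot→u1→u3→Port: bottleneck 2, flow now 11.
No augmenting path remains; maximum flow = 11.
By max-flow min-cut, the minimum cut capacity equals the max flow.
In the residual graph, reachable from Depot: {Depot, u1, u2}.
Min-cut edges: u1→u3 (2), u2→Port (9); capacity 2 + 9 = 11.

11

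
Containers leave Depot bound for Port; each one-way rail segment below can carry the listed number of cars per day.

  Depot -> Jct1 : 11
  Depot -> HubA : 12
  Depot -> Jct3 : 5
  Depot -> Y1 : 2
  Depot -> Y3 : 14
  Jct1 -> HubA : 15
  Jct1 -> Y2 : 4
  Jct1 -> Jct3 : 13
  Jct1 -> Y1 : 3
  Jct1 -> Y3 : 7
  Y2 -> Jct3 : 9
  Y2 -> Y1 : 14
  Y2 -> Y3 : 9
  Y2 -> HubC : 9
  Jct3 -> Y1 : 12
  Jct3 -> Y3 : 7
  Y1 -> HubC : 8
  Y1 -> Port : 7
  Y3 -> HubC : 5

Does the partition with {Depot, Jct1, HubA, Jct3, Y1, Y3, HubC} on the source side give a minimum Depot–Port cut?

No — its capacity is 11, but the minimum cut has capacity 7.

Given cut capacity: 4 + 7 = 11.
Augment Depot→Y1→Port: bottleneck 2, flow now 2.
Augment Depot→Jct1→Y1→Port: bottleneck 3, flow now 5.
Augment Depot→Jct3→Y1→Port: bottleneck 2, flow now 7.
No augmenting path remains; maximum flow = 7.
In the residual graph, reachable from Depot: {Depot, Jct1, HubA, Y2, Jct3, Y1, Y3, HubC}.
Min-cut edges: Y1→Port (7); capacity 7 = 7.
Cut capacity 11 exceeds the max flow 7, so it is not minimum.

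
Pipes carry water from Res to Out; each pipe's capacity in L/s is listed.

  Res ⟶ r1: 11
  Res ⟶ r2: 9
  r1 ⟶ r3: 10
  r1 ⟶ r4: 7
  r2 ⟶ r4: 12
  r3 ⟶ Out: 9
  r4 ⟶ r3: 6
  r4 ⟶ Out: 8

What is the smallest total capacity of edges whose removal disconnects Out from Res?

Augment Res→r1→r3→Out: bottleneck 9, flow now 9.
Augment Res→r1→r4→Out: bottleneck 2, flow now 11.
Augment Res→r2→r4→Out: bottleneck 6, flow now 17.
No augmenting path remains; maximum flow = 17.
By max-flow min-cut, the minimum cut capacity equals the max flow.
In the residual graph, reachable from Res: {Res, r1, r2, r3, r4}.
Min-cut edges: r3→Out (9), r4→Out (8); capacity 9 + 8 = 17.

17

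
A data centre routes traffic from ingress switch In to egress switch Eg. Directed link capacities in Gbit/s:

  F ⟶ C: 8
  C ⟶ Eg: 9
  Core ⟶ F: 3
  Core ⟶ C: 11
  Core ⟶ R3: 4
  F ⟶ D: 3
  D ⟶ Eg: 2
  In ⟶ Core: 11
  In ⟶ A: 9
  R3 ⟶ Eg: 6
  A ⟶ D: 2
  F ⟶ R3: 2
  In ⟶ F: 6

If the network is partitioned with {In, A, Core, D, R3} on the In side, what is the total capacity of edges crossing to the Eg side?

28

Edges leaving {In, A, Core, D, R3}: In→F (6), Core→F (3), Core→C (11), D→Eg (2), R3→Eg (6).
Cut capacity = 6 + 3 + 11 + 2 + 6 = 28.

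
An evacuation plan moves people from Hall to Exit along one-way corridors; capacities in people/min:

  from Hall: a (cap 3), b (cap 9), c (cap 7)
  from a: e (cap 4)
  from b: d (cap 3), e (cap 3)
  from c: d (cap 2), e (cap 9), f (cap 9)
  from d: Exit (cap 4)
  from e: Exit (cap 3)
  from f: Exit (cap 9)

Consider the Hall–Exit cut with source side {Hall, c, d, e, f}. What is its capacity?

Edges leaving {Hall, c, d, e, f}: Hall→a (3), Hall→b (9), d→Exit (4), e→Exit (3), f→Exit (9).
Cut capacity = 3 + 9 + 4 + 3 + 9 = 28.

28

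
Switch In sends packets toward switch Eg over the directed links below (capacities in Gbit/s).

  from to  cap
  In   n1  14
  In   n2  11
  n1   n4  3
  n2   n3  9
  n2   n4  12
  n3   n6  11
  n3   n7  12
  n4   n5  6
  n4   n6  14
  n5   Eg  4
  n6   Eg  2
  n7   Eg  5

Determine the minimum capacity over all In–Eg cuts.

11

Augment In→n1→n4→n5→Eg: bottleneck 3, flow now 3.
Augment In→n2→n3→n6→Eg: bottleneck 2, flow now 5.
Augment In→n2→n3→n7→Eg: bottleneck 5, flow now 10.
Augment In→n2→n4→n5→Eg: bottleneck 1, flow now 11.
No augmenting path remains; maximum flow = 11.
By max-flow min-cut, the minimum cut capacity equals the max flow.
In the residual graph, reachable from In: {In, n1, n2, n3, n4, n5, n6, n7}.
Min-cut edges: n5→Eg (4), n6→Eg (2), n7→Eg (5); capacity 4 + 2 + 5 = 11.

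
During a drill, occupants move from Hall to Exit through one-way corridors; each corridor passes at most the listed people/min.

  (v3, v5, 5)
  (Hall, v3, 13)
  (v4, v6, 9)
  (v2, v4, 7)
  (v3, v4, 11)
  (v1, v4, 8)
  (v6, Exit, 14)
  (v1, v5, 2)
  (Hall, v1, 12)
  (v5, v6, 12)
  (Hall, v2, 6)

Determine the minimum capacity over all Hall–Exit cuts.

14

Augment Hall→v1→v4→v6→Exit: bottleneck 8, flow now 8.
Augment Hall→v1→v5→v6→Exit: bottleneck 2, flow now 10.
Augment Hall→v2→v4→v6→Exit: bottleneck 1, flow now 11.
Augment Hall→v3→v5→v6→Exit: bottleneck 3, flow now 14.
No augmenting path remains; maximum flow = 14.
By max-flow min-cut, the minimum cut capacity equals the max flow.
In the residual graph, reachable from Hall: {Hall, v1, v2, v3, v4, v5, v6}.
Min-cut edges: v6→Exit (14); capacity 14 = 14.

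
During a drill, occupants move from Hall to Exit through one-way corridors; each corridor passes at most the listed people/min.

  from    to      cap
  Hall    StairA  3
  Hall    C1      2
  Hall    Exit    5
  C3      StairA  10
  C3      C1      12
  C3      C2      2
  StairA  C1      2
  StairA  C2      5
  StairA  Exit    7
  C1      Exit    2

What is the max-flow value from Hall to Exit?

Augment Hall→Exit: bottleneck 5, flow now 5.
Augment Hall→StairA→Exit: bottleneck 3, flow now 8.
Augment Hall→C1→Exit: bottleneck 2, flow now 10.
No augmenting path remains; maximum flow = 10.
In the residual graph, reachable from Hall: {Hall}.
Min-cut edges: Hall→StairA (3), Hall→C1 (2), Hall→Exit (5); capacity 3 + 2 + 5 = 10.
This cut is saturated, so no flow can exceed 10.

10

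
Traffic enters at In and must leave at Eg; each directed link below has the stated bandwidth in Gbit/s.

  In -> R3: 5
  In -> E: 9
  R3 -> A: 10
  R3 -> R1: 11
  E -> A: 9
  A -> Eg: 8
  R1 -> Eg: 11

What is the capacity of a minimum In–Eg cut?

13

Augment In→R3→A→Eg: bottleneck 5, flow now 5.
Augment In→E→A→Eg: bottleneck 3, flow now 8.
Augment In→E→A→R3→R1→Eg: bottleneck 5, flow now 13. (uses reverse residual edge)
No augmenting path remains; maximum flow = 13.
By max-flow min-cut, the minimum cut capacity equals the max flow.
In the residual graph, reachable from In: {In, E, A}.
Min-cut edges: In→R3 (5), A→Eg (8); capacity 5 + 8 = 13.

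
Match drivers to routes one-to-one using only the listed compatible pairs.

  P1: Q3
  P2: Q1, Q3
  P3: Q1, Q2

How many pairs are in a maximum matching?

Unit-capacity flow: source→left, listed edges, right→sink; max matching = max flow.
Augmenting path P1→Q3 (+1); matched 1.
Augmenting path P2→Q1 (+1); matched 2.
Augmenting path P3→Q2 (+1); matched 3.
No augmenting path remains; maximum matching = 3.
König certificate: {P1, P2, P3} is a vertex cover of size 3 (every listed pair touches it), so no matching can be larger.

3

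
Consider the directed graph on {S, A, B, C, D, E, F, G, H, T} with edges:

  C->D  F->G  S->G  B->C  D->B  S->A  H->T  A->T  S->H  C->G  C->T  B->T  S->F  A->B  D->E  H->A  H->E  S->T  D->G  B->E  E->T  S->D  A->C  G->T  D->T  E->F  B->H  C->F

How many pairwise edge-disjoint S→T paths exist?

Assign every edge capacity 1; by Menger, the answer equals the max flow.
Path S→T (+1); total 1.
Path S→A→T (+1); total 2.
Path S→D→T (+1); total 3.
Path S→G→T (+1); total 4.
Path S→H→T (+1); total 5.
No residual S→T path; max flow = 5.
Certifying cut of size 5: {G→T, S→A, S→D, S→H, S→T}.

5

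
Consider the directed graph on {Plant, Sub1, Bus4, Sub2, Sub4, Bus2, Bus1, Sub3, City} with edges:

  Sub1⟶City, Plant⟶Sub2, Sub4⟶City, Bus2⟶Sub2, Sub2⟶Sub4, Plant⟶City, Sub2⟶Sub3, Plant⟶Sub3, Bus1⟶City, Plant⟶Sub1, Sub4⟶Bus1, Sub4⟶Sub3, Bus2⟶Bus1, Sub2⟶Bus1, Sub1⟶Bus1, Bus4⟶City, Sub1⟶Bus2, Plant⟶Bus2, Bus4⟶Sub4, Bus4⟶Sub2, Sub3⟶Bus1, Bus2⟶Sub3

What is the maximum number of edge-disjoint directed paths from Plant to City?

Assign every edge capacity 1; by Menger, the answer equals the max flow.
Path Plant→City (+1); total 1.
Path Plant→Sub1→City (+1); total 2.
Path Plant→Sub2→Sub4→City (+1); total 3.
Path Plant→Bus2→Bus1→City (+1); total 4.
No residual Plant→City path; max flow = 4.
Certifying cut of size 4: {Bus1→City, Plant→City, Plant→Sub1, Sub2→Sub4}.

4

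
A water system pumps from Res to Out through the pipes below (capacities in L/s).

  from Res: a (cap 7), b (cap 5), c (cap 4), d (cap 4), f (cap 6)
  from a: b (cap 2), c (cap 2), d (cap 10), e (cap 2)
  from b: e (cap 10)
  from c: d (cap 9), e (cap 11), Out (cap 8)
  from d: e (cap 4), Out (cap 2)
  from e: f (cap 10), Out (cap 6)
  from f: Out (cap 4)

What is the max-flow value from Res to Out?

Augment Res→c→Out: bottleneck 4, flow now 4.
Augment Res→d→Out: bottleneck 2, flow now 6.
Augment Res→f→Out: bottleneck 4, flow now 10.
Augment Res→a→c→Out: bottleneck 2, flow now 12.
Augment Res→a→e→Out: bottleneck 2, flow now 14.
Augment Res→b→e→Out: bottleneck 4, flow now 18.
No augmenting path remains; maximum flow = 18.
In the residual graph, reachable from Res: {Res, a, b, d, e, f}.
Min-cut edges: Res→c (4), a→c (2), d→Out (2), e→Out (6), f→Out (4); capacity 4 + 2 + 2 + 6 + 4 = 18.
This cut is saturated, so no flow can exceed 18.

18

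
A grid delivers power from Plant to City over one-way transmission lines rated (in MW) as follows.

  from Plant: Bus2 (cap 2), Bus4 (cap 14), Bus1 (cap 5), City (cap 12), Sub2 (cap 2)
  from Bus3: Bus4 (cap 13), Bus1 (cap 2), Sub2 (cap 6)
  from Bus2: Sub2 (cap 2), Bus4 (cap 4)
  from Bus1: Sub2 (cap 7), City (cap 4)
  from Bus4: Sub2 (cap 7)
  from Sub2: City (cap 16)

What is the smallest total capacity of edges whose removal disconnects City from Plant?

Augment Plant→City: bottleneck 12, flow now 12.
Augment Plant→Bus1→City: bottleneck 4, flow now 16.
Augment Plant→Sub2→City: bottleneck 2, flow now 18.
Augment Plant→Bus2→Sub2→City: bottleneck 2, flow now 20.
Augment Plant→Bus1→Sub2→City: bottleneck 1, flow now 21.
Augment Plant→Bus4→Sub2→City: bottleneck 7, flow now 28.
No augmenting path remains; maximum flow = 28.
By max-flow min-cut, the minimum cut capacity equals the max flow.
In the residual graph, reachable from Plant: {Plant, Bus4}.
Min-cut edges: Plant→Bus2 (2), Plant→Bus1 (5), Plant→Sub2 (2), Plant→City (12), Bus4→Sub2 (7); capacity 2 + 5 + 2 + 12 + 7 = 28.

28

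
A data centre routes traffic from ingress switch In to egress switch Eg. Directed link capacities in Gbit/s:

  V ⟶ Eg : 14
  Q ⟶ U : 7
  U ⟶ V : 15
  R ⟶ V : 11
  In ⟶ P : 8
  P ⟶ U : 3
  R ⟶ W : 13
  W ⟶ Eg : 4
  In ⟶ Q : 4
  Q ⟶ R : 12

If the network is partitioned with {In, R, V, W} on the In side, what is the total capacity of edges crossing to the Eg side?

30

Edges leaving {In, R, V, W}: In→P (8), In→Q (4), V→Eg (14), W→Eg (4).
Cut capacity = 8 + 4 + 14 + 4 = 30.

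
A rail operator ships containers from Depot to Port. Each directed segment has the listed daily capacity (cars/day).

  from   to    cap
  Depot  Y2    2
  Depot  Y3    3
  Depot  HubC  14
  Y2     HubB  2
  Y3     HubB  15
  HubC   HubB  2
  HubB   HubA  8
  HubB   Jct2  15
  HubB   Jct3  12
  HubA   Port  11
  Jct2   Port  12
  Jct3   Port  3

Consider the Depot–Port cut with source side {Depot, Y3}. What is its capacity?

31

Edges leaving {Depot, Y3}: Depot→Y2 (2), Depot→HubC (14), Y3→HubB (15).
Cut capacity = 2 + 14 + 15 = 31.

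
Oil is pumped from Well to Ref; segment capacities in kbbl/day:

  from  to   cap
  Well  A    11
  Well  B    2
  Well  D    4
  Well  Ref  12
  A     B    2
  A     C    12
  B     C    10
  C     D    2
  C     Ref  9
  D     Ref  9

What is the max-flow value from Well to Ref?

27

Augment Well→Ref: bottleneck 12, flow now 12.
Augment Well→D→Ref: bottleneck 4, flow now 16.
Augment Well→A→C→Ref: bottleneck 9, flow now 25.
Augment Well→A→C→D→Ref: bottleneck 2, flow now 27.
No augmenting path remains; maximum flow = 27.
In the residual graph, reachable from Well: {Well, A, B, C}.
Min-cut edges: Well→D (4), Well→Ref (12), C→D (2), C→Ref (9); capacity 4 + 12 + 2 + 9 = 27.
This cut is saturated, so no flow can exceed 27.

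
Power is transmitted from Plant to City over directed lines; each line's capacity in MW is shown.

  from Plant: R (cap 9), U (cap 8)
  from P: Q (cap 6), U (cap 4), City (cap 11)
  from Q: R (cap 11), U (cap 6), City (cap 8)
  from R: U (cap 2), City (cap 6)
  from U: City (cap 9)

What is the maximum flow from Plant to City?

15

Augment Plant→R→City: bottleneck 6, flow now 6.
Augment Plant→U→City: bottleneck 8, flow now 14.
Augment Plant→R→U→City: bottleneck 1, flow now 15.
No augmenting path remains; maximum flow = 15.
In the residual graph, reachable from Plant: {Plant, R, U}.
Min-cut edges: R→City (6), U→City (9); capacity 6 + 9 = 15.
This cut is saturated, so no flow can exceed 15.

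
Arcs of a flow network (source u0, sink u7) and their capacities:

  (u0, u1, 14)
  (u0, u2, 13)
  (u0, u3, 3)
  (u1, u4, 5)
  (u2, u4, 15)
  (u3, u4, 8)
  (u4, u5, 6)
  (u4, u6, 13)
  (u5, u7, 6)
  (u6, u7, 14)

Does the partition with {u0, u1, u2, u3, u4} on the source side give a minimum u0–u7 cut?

Yes — it is a minimum cut (capacity 19).

Given cut capacity: 6 + 13 = 19.
Augment u0→u1→u4→u5→u7: bottleneck 5, flow now 5.
Augment u0→u2→u4→u5→u7: bottleneck 1, flow now 6.
Augment u0→u2→u4→u6→u7: bottleneck 12, flow now 18.
Augment u0→u3→u4→u6→u7: bottleneck 1, flow now 19.
No augmenting path remains; maximum flow = 19.
Cut capacity 19 equals the max flow, so it is a minimum cut.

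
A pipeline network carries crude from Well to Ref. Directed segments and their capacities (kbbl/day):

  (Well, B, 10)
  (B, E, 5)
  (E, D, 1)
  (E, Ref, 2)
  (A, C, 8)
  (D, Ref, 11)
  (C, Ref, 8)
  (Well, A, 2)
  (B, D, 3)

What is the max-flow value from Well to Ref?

8

Augment Well→A→C→Ref: bottleneck 2, flow now 2.
Augment Well→B→D→Ref: bottleneck 3, flow now 5.
Augment Well→B→E→Ref: bottleneck 2, flow now 7.
Augment Well→B→E→D→Ref: bottleneck 1, flow now 8.
No augmenting path remains; maximum flow = 8.
In the residual graph, reachable from Well: {Well, B, E}.
Min-cut edges: Well→A (2), B→D (3), E→D (1), E→Ref (2); capacity 2 + 3 + 1 + 2 = 8.
This cut is saturated, so no flow can exceed 8.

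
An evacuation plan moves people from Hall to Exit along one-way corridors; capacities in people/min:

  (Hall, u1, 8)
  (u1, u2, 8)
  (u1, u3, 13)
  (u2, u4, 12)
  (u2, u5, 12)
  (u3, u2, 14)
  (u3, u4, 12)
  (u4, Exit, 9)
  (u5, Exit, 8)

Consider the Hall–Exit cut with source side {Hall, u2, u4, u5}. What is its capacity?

25

Edges leaving {Hall, u2, u4, u5}: Hall→u1 (8), u4→Exit (9), u5→Exit (8).
Cut capacity = 8 + 9 + 8 = 25.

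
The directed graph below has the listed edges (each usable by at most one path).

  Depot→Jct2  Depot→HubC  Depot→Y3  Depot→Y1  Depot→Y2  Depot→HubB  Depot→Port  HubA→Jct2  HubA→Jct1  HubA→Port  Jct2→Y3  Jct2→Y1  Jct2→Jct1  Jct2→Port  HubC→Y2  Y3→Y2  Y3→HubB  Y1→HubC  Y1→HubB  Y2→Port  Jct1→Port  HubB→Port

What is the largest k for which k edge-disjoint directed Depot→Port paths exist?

Assign every edge capacity 1; by Menger, the answer equals the max flow.
Path Depot→Port (+1); total 1.
Path Depot→Jct2→Port (+1); total 2.
Path Depot→Y2→Port (+1); total 3.
Path Depot→HubB→Port (+1); total 4.
No residual Depot→Port path; max flow = 4.
Certifying cut of size 4: {Depot→Jct2, Depot→Port, HubB→Port, Y2→Port}.

4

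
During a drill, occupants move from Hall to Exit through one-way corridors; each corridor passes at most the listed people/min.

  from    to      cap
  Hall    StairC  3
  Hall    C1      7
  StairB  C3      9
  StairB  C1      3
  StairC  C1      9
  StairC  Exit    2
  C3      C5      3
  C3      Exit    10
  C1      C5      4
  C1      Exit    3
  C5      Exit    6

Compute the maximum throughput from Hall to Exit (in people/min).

Augment Hall→StairC→Exit: bottleneck 2, flow now 2.
Augment Hall→C1→Exit: bottleneck 3, flow now 5.
Augment Hall→C1→C5→Exit: bottleneck 4, flow now 9.
No augmenting path remains; maximum flow = 9.
In the residual graph, reachable from Hall: {Hall, StairC, C1}.
Min-cut edges: StairC→Exit (2), C1→C5 (4), C1→Exit (3); capacity 2 + 4 + 3 = 9.
This cut is saturated, so no flow can exceed 9.

9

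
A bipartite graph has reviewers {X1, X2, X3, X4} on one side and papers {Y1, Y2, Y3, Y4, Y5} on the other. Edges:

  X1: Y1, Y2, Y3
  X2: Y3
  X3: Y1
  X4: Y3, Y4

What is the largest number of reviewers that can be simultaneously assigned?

Unit-capacity flow: source→left, listed edges, right→sink; max matching = max flow.
Augmenting path X1→Y1 (+1); matched 1.
Augmenting path X2→Y3 (+1); matched 2.
Augmenting path X4→Y4 (+1); matched 3.
Augmenting path X3→Y1→X1→Y2 (+1); matched 4.
No augmenting path remains; maximum matching = 4.
König certificate: {X1, X2, X3, X4} is a vertex cover of size 4 (every listed pair touches it), so no matching can be larger.

4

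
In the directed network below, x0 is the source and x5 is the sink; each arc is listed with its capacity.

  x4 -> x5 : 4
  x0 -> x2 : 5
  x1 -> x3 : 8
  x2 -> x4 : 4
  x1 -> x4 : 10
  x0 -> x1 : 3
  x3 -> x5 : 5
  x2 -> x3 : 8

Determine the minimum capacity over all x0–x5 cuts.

Augment x0→x1→x3→x5: bottleneck 3, flow now 3.
Augment x0→x2→x3→x5: bottleneck 2, flow now 5.
Augment x0→x2→x4→x5: bottleneck 3, flow now 8.
No augmenting path remains; maximum flow = 8.
By max-flow min-cut, the minimum cut capacity equals the max flow.
In the residual graph, reachable from x0: {x0}.
Min-cut edges: x0→x1 (3), x0→x2 (5); capacity 3 + 5 = 8.

8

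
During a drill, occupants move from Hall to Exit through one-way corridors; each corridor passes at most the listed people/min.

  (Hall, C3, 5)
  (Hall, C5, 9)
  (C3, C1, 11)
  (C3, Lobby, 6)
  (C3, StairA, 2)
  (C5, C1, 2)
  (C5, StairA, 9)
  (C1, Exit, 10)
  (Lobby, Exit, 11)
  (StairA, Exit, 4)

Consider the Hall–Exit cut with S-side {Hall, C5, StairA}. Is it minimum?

Yes — it is a minimum cut (capacity 11).

Given cut capacity: 5 + 2 + 4 = 11.
Augment Hall→C3→C1→Exit: bottleneck 5, flow now 5.
Augment Hall→C5→C1→Exit: bottleneck 2, flow now 7.
Augment Hall→C5→StairA→Exit: bottleneck 4, flow now 11.
No augmenting path remains; maximum flow = 11.
Cut capacity 11 equals the max flow, so it is a minimum cut.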